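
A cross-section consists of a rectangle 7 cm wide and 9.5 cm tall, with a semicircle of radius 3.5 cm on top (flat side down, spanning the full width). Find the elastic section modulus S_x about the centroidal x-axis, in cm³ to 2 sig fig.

S_x ≈ 160 cm³

Decompose the section into non-overlapping parts with the origin at the bottom-left of its bounding rectangle.
Rectangular body: 7 × 9.5, A = 66.5 cm², y = 4.75 cm, Ī = 500.1 cm⁴.
Semicircular cap: semicircle r = 3.5, A = 19.24 cm², y = 10.99 cm, Ī = 16.47 cm⁴.
Centroid: ȳ = ΣA·y / ΣA = 6.149 cm.
Transfer each piece to the centroidal x-axis using Ī + A·d² with d = y − 6.149:
  rectangular body: d = -1.399 cm → contributes +630.4 cm⁴
  semicircular cap: d = 4.836 cm → contributes +466.5 cm⁴
Total I = 1 097 cm⁴.
Extreme fibre distance c = 6.851 cm; S = I/c = 160.1 cm³.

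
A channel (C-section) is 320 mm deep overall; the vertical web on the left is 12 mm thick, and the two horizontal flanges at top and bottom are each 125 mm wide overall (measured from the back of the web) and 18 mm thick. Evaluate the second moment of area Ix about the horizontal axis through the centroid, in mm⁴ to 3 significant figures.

Ix ≈ 1.26 × 10⁸ mm⁴

Break the section into simple shapes (no overlaps), measuring from the bottom-left corner of the bounding box.
Web: 12 × 320, A = 3 840 mm², y = 160 mm, Ī = 32 768 000 mm⁴.
Top flange (beyond web): 113 × 18, A = 2 034 mm², y = 311 mm, Ī = 54 918 mm⁴.
Bottom flange (beyond web): 113 × 18, A = 2 034 mm², y = 9 mm, Ī = 54 918 mm⁴.
By symmetry the centroid is at mid-height, ȳ = 160 mm.
Transfer each piece to the horizontal axis through the centroid using Ī + A·d² with d = y − 160:
  web: d = 0 mm → contributes +32 768 000 mm⁴
  top flange (beyond web): d = 151 mm → contributes +46 432 152 mm⁴
  bottom flange (beyond web): d = -151 mm → contributes +46 432 152 mm⁴
Total I = 125 632 304 mm⁴.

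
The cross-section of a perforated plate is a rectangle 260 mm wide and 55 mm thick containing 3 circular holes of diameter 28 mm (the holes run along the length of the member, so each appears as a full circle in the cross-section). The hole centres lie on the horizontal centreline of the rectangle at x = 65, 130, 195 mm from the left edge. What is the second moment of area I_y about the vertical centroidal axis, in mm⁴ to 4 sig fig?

I_y ≈ 7.526 × 10⁷ mm⁴

Treat the section as a set of non-overlapping primitives; coordinates are from the bounding-box lower-left.
Plate: 260 × 55, A = 14 300 mm², x = 130 mm, Ī = 80 556 667 mm⁴.
Hole 1 (subtracted): ⌀28, A = 615.752 mm², x = 65 mm, Ī = 30171.9 mm⁴.
Hole 2 (subtracted): ⌀28, A = 615.752 mm², x = 130 mm, Ī = 30171.9 mm⁴.
Hole 3 (subtracted): ⌀28, A = 615.752 mm², x = 195 mm, Ī = 30171.9 mm⁴.
By symmetry the centroid is at mid-width, x̄ = 130 mm.
Transfer each piece to the vertical centroidal axis using Ī + A·d² with d = x − 130:
  plate: d = 0 mm → contributes +80 556 667 mm⁴
  hole 1: d = -65 mm → contributes −2 631 725 mm⁴
  hole 2: d = 0 mm → contributes −30171.9 mm⁴
  hole 3: d = 65 mm → contributes −2 631 725 mm⁴
Total I = 75 263 045 mm⁴.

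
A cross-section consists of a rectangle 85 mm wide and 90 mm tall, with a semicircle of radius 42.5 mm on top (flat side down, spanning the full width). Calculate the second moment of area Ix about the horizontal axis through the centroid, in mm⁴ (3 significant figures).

Ix ≈ 1.37 × 10⁷ mm⁴

Split into non-overlapping primitives; take the origin at the lower-left of the bounding box.
Rectangular body: 85 × 90, A = 7 650 mm², y = 45 mm, Ī = 5 163 750 mm⁴.
Semicircular cap: semicircle r = 42.5, A = 2837.3 mm², y = 108.04 mm, Ī = 358 086 mm⁴.
Centroid: ȳ = ΣA·y / ΣA = 62.054 mm.
Transfer each piece to the horizontal axis through the centroid using Ī + A·d² with d = y − 62.054:
  rectangular body: d = -17.054 mm → contributes +7 388 762 mm⁴
  semicircular cap: d = 45.983 mm → contributes +6 357 324 mm⁴
Total I = 13 746 086 mm⁴.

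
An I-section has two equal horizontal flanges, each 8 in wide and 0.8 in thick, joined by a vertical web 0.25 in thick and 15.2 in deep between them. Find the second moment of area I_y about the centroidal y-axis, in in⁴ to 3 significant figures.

Treat the section as a set of non-overlapping primitives; coordinates are from the bounding-box lower-left.
Bottom flange: 8 × 0.8, A = 6.4 in², x = 4 in, Ī = 34.133 in⁴.
Web: 0.25 × 15.2, A = 3.8 in², x = 4 in, Ī = 0.019792 in⁴.
Top flange: 8 × 0.8, A = 6.4 in², x = 4 in, Ī = 34.133 in⁴.
By symmetry the centroid is at mid-width, x̄ = 4 in.
All pieces are centred on the centroidal y-axis, so I = ΣĪ = 68.286 in⁴.

I_y ≈ 68.3 in⁴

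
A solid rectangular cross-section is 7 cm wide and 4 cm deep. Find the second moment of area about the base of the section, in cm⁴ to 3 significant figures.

I_base ≈ 149 cm⁴

The section: 7 × 4, A = 28 cm², y = 2 cm, Ī = 37.333 cm⁴.
Transfer it to the base of the section using Ī + A·d² with d = y − 0:
  the section: d = 2 cm → contributes +149.33 cm⁴
Total I = 149.33 cm⁴.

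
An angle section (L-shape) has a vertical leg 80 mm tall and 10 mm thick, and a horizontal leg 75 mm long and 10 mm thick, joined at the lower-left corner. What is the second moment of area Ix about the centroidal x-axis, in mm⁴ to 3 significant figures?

Ix ≈ 8.71 × 10⁵ mm⁴

Break the section into simple shapes (no overlaps), measuring from the bottom-left corner of the bounding box.
Vertical leg: 10 × 80, A = 800 mm², y = 40 mm, Ī = 426 667 mm⁴.
Horizontal leg (remainder): 65 × 10, A = 650 mm², y = 5 mm, Ī = 5416.7 mm⁴.
Centroid: ȳ = ΣA·y / ΣA = 24.31 mm.
Transfer each piece to the centroidal x-axis using Ī + A·d² with d = y − 24.31:
  vertical leg: d = 15.69 mm → contributes +623 599 mm⁴
  horizontal leg (remainder): d = -19.31 mm → contributes +247 795 mm⁴
Total I = 871 394 mm⁴.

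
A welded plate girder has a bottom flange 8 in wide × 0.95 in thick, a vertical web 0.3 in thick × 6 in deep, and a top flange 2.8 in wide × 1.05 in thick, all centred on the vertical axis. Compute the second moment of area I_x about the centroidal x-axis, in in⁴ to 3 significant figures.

Decompose the section into non-overlapping parts with the origin at the bottom-left of its bounding rectangle.
Bottom plate: 8 × 0.95, A = 7.6 in², y = 0.475 in, Ī = 0.57158 in⁴.
Web plate: 0.3 × 6, A = 1.8 in², y = 3.95 in, Ī = 5.4 in⁴.
Top plate: 2.8 × 1.05, A = 2.94 in², y = 7.475 in, Ī = 0.27011 in⁴.
Centroid: ȳ = ΣA·y / ΣA = 2.6496 in.
Transfer each piece to the centroidal x-axis using Ī + A·d² with d = y − 2.6496:
  bottom plate: d = -2.1746 in → contributes +36.512 in⁴
  web plate: d = 1.3004 in → contributes +8.4437 in⁴
  top plate: d = 4.8254 in → contributes +68.725 in⁴
Total I = 113.68 in⁴.

I_x ≈ 114 in⁴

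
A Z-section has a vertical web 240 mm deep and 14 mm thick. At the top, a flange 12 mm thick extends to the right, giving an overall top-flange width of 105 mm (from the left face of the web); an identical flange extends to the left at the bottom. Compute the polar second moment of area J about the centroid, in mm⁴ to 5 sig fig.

J ≈ 5.2119 × 10⁷ mm⁴

Decompose the section into non-overlapping parts with the origin at the bottom-left of its bounding rectangle.
Web: 14 × 240, A = 3 360 mm², y = 120 mm, Ī = 16 128 000 mm⁴.
Top flange (beyond web): 91 × 12, A = 1 092 mm², y = 234 mm, Ī = 13 104 mm⁴.
Bottom flange (beyond web): 91 × 12, A = 1 092 mm², y = 6 mm, Ī = 13 104 mm⁴.
Centroid: ȳ = ΣA·y / ΣA = 120 mm.
Transfer each piece to the centroidal x-axis using Ī + A·d² with d = y − 120:
  web: d = 0 mm → contributes +16 128 000 mm⁴
  top flange (beyond web): d = 114 mm → contributes +14 204 736 mm⁴
  bottom flange (beyond web): d = -114 mm → contributes +14 204 736 mm⁴
Total I = 44 537 472 mm⁴.
For the y-axis: x̄ = 98 mm.
Repeating about the centroidal y-axis gives I_y = 7 581 672 mm⁴.
Polar second moment: J = I_x + I_y = 52 119 144 mm⁴.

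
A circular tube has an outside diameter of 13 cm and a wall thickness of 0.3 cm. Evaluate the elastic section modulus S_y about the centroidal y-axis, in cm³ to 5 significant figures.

S_y ≈ 37.147 cm³

Split into non-overlapping primitives; take the origin at the lower-left of the bounding box.
Outer circle: ⌀13, A = 132.7323 cm², x = 6.5 cm, Ī = 1401.985 cm⁴.
Bore (subtracted): ⌀12.4, A = 120.7628 cm², x = 6.5 cm, Ī = 1160.531 cm⁴.
By symmetry the centroid is at mid-width, x̄ = 6.5 cm.
All pieces are centred on the centroidal y-axis, so I = ΣĪ (holes subtracted) = 241.4541 cm⁴.
Extreme fibre distance c = 6.5 cm; S = I/c = 37.14678 cm³.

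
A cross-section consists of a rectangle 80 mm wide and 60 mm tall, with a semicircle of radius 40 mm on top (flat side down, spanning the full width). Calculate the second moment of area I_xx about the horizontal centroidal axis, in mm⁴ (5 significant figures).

I_xx ≈ 5.3612 × 10⁶ mm⁴

Split into non-overlapping primitives; take the origin at the lower-left of the bounding box.
Rectangular body: 80 × 60, A = 4 800 mm², y = 30 mm, Ī = 1 440 000 mm⁴.
Semicircular cap: semicircle r = 40, A = 2513.274 mm², y = 76.97653 mm, Ī = 280977.8 mm⁴.
Centroid: ȳ = ΣA·y / ΣA = 46.14392 mm.
Transfer each piece to the horizontal centroidal axis using Ī + A·d² with d = y − 46.14392:
  rectangular body: d = -16.14392 mm → contributes +2 691 005 mm⁴
  semicircular cap: d = 30.83261 mm → contributes +2 670 222 mm⁴
Total I = 5 361 227 mm⁴.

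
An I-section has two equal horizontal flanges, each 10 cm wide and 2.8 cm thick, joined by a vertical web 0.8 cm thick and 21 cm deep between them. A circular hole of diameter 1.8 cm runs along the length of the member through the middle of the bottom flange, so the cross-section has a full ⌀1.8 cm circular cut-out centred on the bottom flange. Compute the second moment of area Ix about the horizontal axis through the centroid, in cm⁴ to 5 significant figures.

Decompose the section into non-overlapping parts with the origin at the bottom-left of its bounding rectangle.
Bottom flange: 10 × 2.8, A = 28 cm², y = 1.4 cm, Ī = 18.29333 cm⁴.
Web: 0.8 × 21, A = 16.8 cm², y = 13.3 cm, Ī = 617.4 cm⁴.
Top flange: 10 × 2.8, A = 28 cm², y = 25.2 cm, Ī = 18.29333 cm⁴.
Hole (subtracted): ⌀1.8, A = 2.54469 cm², y = 1.4 cm, Ī = 0.5152997 cm⁴.
Centroid: ȳ = ΣA·y / ΣA = 13.73103 cm.
Transfer each piece to the horizontal axis through the centroid using Ī + A·d² with d = y − 13.73103:
  bottom flange: d = -12.33103 cm → contributes +4275.81 cm⁴
  web: d = -0.4310252 cm → contributes +620.5212 cm⁴
  top flange: d = 11.46897 cm → contributes +3701.34 cm⁴
  hole: d = -12.33103 cm → contributes −387.4461 cm⁴
Total I = 8210.226 cm⁴.

Ix ≈ 8210.2 cm⁴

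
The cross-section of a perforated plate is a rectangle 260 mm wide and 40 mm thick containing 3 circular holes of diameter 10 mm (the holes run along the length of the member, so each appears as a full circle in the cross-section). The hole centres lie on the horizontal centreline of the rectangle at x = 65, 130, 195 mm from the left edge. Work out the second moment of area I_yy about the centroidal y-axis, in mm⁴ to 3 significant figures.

I_yy ≈ 5.79 × 10⁷ mm⁴

Decompose the section into non-overlapping parts with the origin at the bottom-left of its bounding rectangle.
Plate: 260 × 40, A = 10 400 mm², x = 130 mm, Ī = 58 586 667 mm⁴.
Hole 1 (subtracted): ⌀10, A = 78.54 mm², x = 65 mm, Ī = 490.87 mm⁴.
Hole 2 (subtracted): ⌀10, A = 78.54 mm², x = 130 mm, Ī = 490.87 mm⁴.
Hole 3 (subtracted): ⌀10, A = 78.54 mm², x = 195 mm, Ī = 490.87 mm⁴.
By symmetry the centroid is at mid-width, x̄ = 130 mm.
Transfer each piece to the centroidal y-axis using Ī + A·d² with d = x − 130:
  plate: d = 0 mm → contributes +58 586 667 mm⁴
  hole 1: d = -65 mm → contributes −332 322 mm⁴
  hole 2: d = 0 mm → contributes −490.87 mm⁴
  hole 3: d = 65 mm → contributes −332 322 mm⁴
Total I = 57 921 533 mm⁴.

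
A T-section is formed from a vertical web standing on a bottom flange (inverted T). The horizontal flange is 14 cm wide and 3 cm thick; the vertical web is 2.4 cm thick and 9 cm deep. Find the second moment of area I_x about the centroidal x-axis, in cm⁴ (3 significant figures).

Treat the section as a set of non-overlapping primitives; coordinates are from the bounding-box lower-left.
Flange: 14 × 3, A = 42 cm², y = 1.5 cm, Ī = 31.5 cm⁴.
Web: 2.4 × 9, A = 21.6 cm², y = 7.5 cm, Ī = 145.8 cm⁴.
Centroid: ȳ = ΣA·y / ΣA = 3.5377 cm.
Transfer each piece to the centroidal x-axis using Ī + A·d² with d = y − 3.5377:
  flange: d = -2.0377 cm → contributes +205.9 cm⁴
  web: d = 3.9623 cm → contributes +484.91 cm⁴
Total I = 690.81 cm⁴.

I_x ≈ 691 cm⁴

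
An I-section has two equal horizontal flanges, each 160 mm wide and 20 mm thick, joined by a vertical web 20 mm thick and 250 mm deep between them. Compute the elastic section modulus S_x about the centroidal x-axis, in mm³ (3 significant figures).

S_x ≈ 9.85 × 10⁵ mm³

Split into non-overlapping primitives; take the origin at the lower-left of the bounding box.
Bottom flange: 160 × 20, A = 3 200 mm², y = 10 mm, Ī = 106 667 mm⁴.
Web: 20 × 250, A = 5 000 mm², y = 145 mm, Ī = 26 041 667 mm⁴.
Top flange: 160 × 20, A = 3 200 mm², y = 280 mm, Ī = 106 667 mm⁴.
By symmetry the centroid is at mid-height, ȳ = 145 mm.
Transfer each piece to the centroidal x-axis using Ī + A·d² with d = y − 145:
  bottom flange: d = -135 mm → contributes +58 426 667 mm⁴
  web: d = 0 mm → contributes +26 041 667 mm⁴
  top flange: d = 135 mm → contributes +58 426 667 mm⁴
Total I = 142 895 000 mm⁴.
Extreme fibre distance c = 145 mm; S = I/c = 985 483 mm³.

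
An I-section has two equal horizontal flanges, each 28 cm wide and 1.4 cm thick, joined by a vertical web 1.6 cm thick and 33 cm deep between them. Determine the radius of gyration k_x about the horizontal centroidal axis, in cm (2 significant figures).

Decompose the section into non-overlapping parts with the origin at the bottom-left of its bounding rectangle.
Bottom flange: 28 × 1.4, A = 39.2 cm², y = 0.7 cm, Ī = 6.403 cm⁴.
Web: 1.6 × 33, A = 52.8 cm², y = 17.9 cm, Ī = 4 792 cm⁴.
Top flange: 28 × 1.4, A = 39.2 cm², y = 35.1 cm, Ī = 6.403 cm⁴.
By symmetry the centroid is at mid-height, ȳ = 17.9 cm.
Transfer each piece to the horizontal centroidal axis using Ī + A·d² with d = y − 17.9:
  bottom flange: d = -17.2 cm → contributes +11 603 cm⁴
  web: d = 0 cm → contributes +4 792 cm⁴
  top flange: d = 17.2 cm → contributes +11 603 cm⁴
Total I = 27 998 cm⁴.
Radius of gyration: k = √(I/A) = √(27 998 / 131.2) = 14.61 cm.

k_x ≈ 15 cm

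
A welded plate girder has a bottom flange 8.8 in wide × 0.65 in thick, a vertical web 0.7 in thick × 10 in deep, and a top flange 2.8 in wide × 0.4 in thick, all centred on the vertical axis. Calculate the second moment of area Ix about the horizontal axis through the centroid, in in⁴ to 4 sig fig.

Ix ≈ 207.2 in⁴

Treat the section as a set of non-overlapping primitives; coordinates are from the bounding-box lower-left.
Bottom plate: 8.8 × 0.65, A = 5.72 in², y = 0.325 in, Ī = 0.201392 in⁴.
Web plate: 0.7 × 10, A = 7 in², y = 5.65 in, Ī = 58.3333 in⁴.
Top plate: 2.8 × 0.4, A = 1.12 in², y = 10.85 in, Ī = 0.0149333 in⁴.
Centroid: ȳ = ΣA·y / ΣA = 3.87001 in.
Transfer each piece to the horizontal axis through the centroid using Ī + A·d² with d = y − 3.87001:
  bottom plate: d = -3.54501 in → contributes +72.0854 in⁴
  web plate: d = 1.77999 in → contributes +80.5118 in⁴
  top plate: d = 6.97999 in → contributes +54.5816 in⁴
Total I = 207.179 in⁴.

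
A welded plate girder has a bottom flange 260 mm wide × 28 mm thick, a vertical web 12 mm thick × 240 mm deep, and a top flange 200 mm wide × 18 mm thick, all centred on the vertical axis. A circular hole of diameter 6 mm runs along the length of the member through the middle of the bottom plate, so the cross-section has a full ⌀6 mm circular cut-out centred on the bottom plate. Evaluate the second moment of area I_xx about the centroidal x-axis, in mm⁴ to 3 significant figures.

Decompose the section into non-overlapping parts with the origin at the bottom-left of its bounding rectangle.
Bottom plate: 260 × 28, A = 7 280 mm², y = 14 mm, Ī = 475 627 mm⁴.
Web plate: 12 × 240, A = 2 880 mm², y = 148 mm, Ī = 13 824 000 mm⁴.
Top plate: 200 × 18, A = 3 600 mm², y = 277 mm, Ī = 97 200 mm⁴.
Hole (subtracted): ⌀6, A = 28.274 mm², y = 14 mm, Ī = 63.617 mm⁴.
Centroid: ȳ = ΣA·y / ΣA = 111.05 mm.
Transfer each piece to the centroidal x-axis using Ī + A·d² with d = y − 111.05:
  bottom plate: d = -97.054 mm → contributes +69 049 546 mm⁴
  web plate: d = 36.946 mm → contributes +17 755 203 mm⁴
  top plate: d = 165.95 mm → contributes +99 234 174 mm⁴
  hole: d = -97.054 mm → contributes −266 394 mm⁴
Total I = 185 772 530 mm⁴.

I_xx ≈ 1.86 × 10⁸ mm⁴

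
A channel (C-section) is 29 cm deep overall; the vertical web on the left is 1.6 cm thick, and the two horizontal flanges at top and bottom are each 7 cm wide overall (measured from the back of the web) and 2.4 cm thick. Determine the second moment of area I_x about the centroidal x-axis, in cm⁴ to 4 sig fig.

I_x ≈ 7849 cm⁴

Treat the section as a set of non-overlapping primitives; coordinates are from the bounding-box lower-left.
Web: 1.6 × 29, A = 46.4 cm², y = 14.5 cm, Ī = 3251.87 cm⁴.
Top flange (beyond web): 5.4 × 2.4, A = 12.96 cm², y = 27.8 cm, Ī = 6.2208 cm⁴.
Bottom flange (beyond web): 5.4 × 2.4, A = 12.96 cm², y = 1.2 cm, Ī = 6.2208 cm⁴.
By symmetry the centroid is at mid-height, ȳ = 14.5 cm.
Transfer each piece to the centroidal x-axis using Ī + A·d² with d = y − 14.5:
  web: d = 0 cm → contributes +3251.87 cm⁴
  top flange (beyond web): d = 13.3 cm → contributes +2298.72 cm⁴
  bottom flange (beyond web): d = -13.3 cm → contributes +2298.72 cm⁴
Total I = 7849.3 cm⁴.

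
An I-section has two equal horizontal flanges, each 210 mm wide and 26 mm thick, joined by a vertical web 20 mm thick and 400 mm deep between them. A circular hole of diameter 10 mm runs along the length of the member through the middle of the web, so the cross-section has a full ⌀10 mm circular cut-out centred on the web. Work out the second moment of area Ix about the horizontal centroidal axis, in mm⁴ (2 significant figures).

Ix ≈ 6.0 × 10⁸ mm⁴

Decompose the section into non-overlapping parts with the origin at the bottom-left of its bounding rectangle.
Bottom flange: 210 × 26, A = 5 460 mm², y = 13 mm, Ī = 307 580 mm⁴.
Web: 20 × 400, A = 8 000 mm², y = 226 mm, Ī = 106 666 667 mm⁴.
Top flange: 210 × 26, A = 5 460 mm², y = 439 mm, Ī = 307 580 mm⁴.
Hole (subtracted): ⌀10, A = 78.54 mm², y = 226 mm, Ī = 490.9 mm⁴.
By symmetry the centroid is at mid-height, ȳ = 226 mm.
Transfer each piece to the horizontal centroidal axis using Ī + A·d² with d = y − 226:
  bottom flange: d = -213 mm → contributes +248 022 320 mm⁴
  web: d = 0 mm → contributes +106 666 667 mm⁴
  top flange: d = 213 mm → contributes +248 022 320 mm⁴
  hole: d = 0 mm → contributes −490.9 mm⁴
Total I = 602 710 816 mm⁴.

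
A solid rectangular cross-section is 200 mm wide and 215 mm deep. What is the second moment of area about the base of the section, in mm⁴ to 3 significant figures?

I_base ≈ 6.63 × 10⁸ mm⁴

The section: 200 × 215, A = 43 000 mm², y = 107.5 mm, Ī = 165 639 583 mm⁴.
Transfer it to the base of the section using Ī + A·d² with d = y − 0:
  the section: d = 107.5 mm → contributes +662 558 333 mm⁴
Total I = 662 558 333 mm⁴.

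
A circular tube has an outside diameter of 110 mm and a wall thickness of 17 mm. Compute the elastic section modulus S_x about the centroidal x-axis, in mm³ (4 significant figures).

Break the section into simple shapes (no overlaps), measuring from the bottom-left corner of the bounding box.
Outer circle: ⌀110, A = 9503.32 mm², y = 55 mm, Ī = 7 186 884 mm⁴.
Bore (subtracted): ⌀76, A = 4536.46 mm², y = 55 mm, Ī = 1 637 662 mm⁴.
By symmetry the centroid is at mid-height, ȳ = 55 mm.
All pieces are centred on the centroidal x-axis, so I = ΣĪ (holes subtracted) = 5 549 222 mm⁴.
Extreme fibre distance c = 55 mm; S = I/c = 100 895 mm³.

S_x ≈ 1.009 × 10⁵ mm³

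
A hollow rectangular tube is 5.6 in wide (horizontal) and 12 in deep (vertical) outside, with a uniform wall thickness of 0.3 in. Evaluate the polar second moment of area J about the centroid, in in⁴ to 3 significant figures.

J ≈ 246 in⁴

Split into non-overlapping primitives; take the origin at the lower-left of the bounding box.
Outer rectangle: 5.6 × 12, A = 67.2 in², y = 6 in, Ī = 806.4 in⁴.
Inner void (subtracted): 5 × 11.4, A = 57 in², y = 6 in, Ī = 617.31 in⁴.
By symmetry the centroid is at mid-height, ȳ = 6 in.
All pieces are centred on the centroidal x-axis, so I = ΣĪ (holes subtracted) = 189.09 in⁴.
Repeating about the centroidal y-axis gives I_y = 56.866 in⁴.
Polar second moment: J = I_x + I_y = 245.96 in⁴.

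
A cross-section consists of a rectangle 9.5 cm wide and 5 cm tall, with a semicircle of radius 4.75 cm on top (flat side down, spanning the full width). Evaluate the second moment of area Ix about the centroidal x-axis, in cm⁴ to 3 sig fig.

Break the section into simple shapes (no overlaps), measuring from the bottom-left corner of the bounding box.
Rectangular body: 9.5 × 5, A = 47.5 cm², y = 2.5 cm, Ī = 98.958 cm⁴.
Semicircular cap: semicircle r = 4.75, A = 35.441 cm², y = 7.016 cm, Ī = 55.874 cm⁴.
Centroid: ȳ = ΣA·y / ΣA = 4.4297 cm.
Transfer each piece to the centroidal x-axis using Ī + A·d² with d = y − 4.4297:
  rectangular body: d = -1.9297 cm → contributes +275.83 cm⁴
  semicircular cap: d = 2.5863 cm → contributes +292.93 cm⁴
Total I = 568.77 cm⁴.

Ix ≈ 569 cm⁴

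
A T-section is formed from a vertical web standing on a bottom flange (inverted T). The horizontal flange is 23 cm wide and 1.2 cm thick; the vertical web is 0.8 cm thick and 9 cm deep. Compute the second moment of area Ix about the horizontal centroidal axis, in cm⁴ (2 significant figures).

Ix ≈ 200 cm⁴

Break the section into simple shapes (no overlaps), measuring from the bottom-left corner of the bounding box.
Flange: 23 × 1.2, A = 27.6 cm², y = 0.6 cm, Ī = 3.312 cm⁴.
Web: 0.8 × 9, A = 7.2 cm², y = 5.7 cm, Ī = 48.6 cm⁴.
Centroid: ȳ = ΣA·y / ΣA = 1.655 cm.
Transfer each piece to the horizontal centroidal axis using Ī + A·d² with d = y − 1.655:
  flange: d = -1.055 cm → contributes +34.04 cm⁴
  web: d = 4.045 cm → contributes +166.4 cm⁴
Total I = 200.4 cm⁴.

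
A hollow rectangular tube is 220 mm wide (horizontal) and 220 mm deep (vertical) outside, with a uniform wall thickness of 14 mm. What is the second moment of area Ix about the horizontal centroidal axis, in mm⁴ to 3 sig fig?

Split into non-overlapping primitives; take the origin at the lower-left of the bounding box.
Outer rectangle: 220 × 220, A = 48 400 mm², y = 110 mm, Ī = 195 213 333 mm⁴.
Inner void (subtracted): 192 × 192, A = 36 864 mm², y = 110 mm, Ī = 113 246 208 mm⁴.
By symmetry the centroid is at mid-height, ȳ = 110 mm.
All pieces are centred on the horizontal centroidal axis, so I = ΣĪ (holes subtracted) = 81 967 125 mm⁴.

Ix ≈ 8.20 × 10⁷ mm⁴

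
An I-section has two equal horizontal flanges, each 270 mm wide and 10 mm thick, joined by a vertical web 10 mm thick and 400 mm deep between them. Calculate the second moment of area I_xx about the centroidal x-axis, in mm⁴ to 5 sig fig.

I_xx ≈ 2.8031 × 10⁸ mm⁴

Decompose the section into non-overlapping parts with the origin at the bottom-left of its bounding rectangle.
Bottom flange: 270 × 10, A = 2 700 mm², y = 5 mm, Ī = 22 500 mm⁴.
Web: 10 × 400, A = 4 000 mm², y = 210 mm, Ī = 53 333 333 mm⁴.
Top flange: 270 × 10, A = 2 700 mm², y = 415 mm, Ī = 22 500 mm⁴.
By symmetry the centroid is at mid-height, ȳ = 210 mm.
Transfer each piece to the centroidal x-axis using Ī + A·d² with d = y − 210:
  bottom flange: d = -205 mm → contributes +113 490 000 mm⁴
  web: d = 0 mm → contributes +53 333 333 mm⁴
  top flange: d = 205 mm → contributes +113 490 000 mm⁴
Total I = 280 313 333 mm⁴.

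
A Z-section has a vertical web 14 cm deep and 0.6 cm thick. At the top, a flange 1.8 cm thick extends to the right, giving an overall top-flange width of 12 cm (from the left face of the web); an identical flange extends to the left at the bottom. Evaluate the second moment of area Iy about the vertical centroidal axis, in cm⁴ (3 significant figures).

Decompose the section into non-overlapping parts with the origin at the bottom-left of its bounding rectangle.
Web: 0.6 × 14, A = 8.4 cm², x = 11.7 cm, Ī = 0.252 cm⁴.
Top flange (beyond web): 11.4 × 1.8, A = 20.52 cm², x = 17.7 cm, Ī = 222.23 cm⁴.
Bottom flange (beyond web): 11.4 × 1.8, A = 20.52 cm², x = 5.7 cm, Ī = 222.23 cm⁴.
Centroid: x̄ = ΣA·x / ΣA = 11.7 cm.
Transfer each piece to the vertical centroidal axis using Ī + A·d² with d = x − 11.7:
  web: d = 0 cm → contributes +0.252 cm⁴
  top flange (beyond web): d = 6 cm → contributes +960.95 cm⁴
  bottom flange (beyond web): d = -6 cm → contributes +960.95 cm⁴
Total I = 1922.2 cm⁴.

Iy ≈ 1920 cm⁴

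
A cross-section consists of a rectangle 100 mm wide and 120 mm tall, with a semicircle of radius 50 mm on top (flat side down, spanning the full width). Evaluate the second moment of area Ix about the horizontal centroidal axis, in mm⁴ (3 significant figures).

Decompose the section into non-overlapping parts with the origin at the bottom-left of its bounding rectangle.
Rectangular body: 100 × 120, A = 12 000 mm², y = 60 mm, Ī = 14 400 000 mm⁴.
Semicircular cap: semicircle r = 50, A = 3 927 mm², y = 141.22 mm, Ī = 685 981 mm⁴.
Centroid: ȳ = ΣA·y / ΣA = 80.026 mm.
Transfer each piece to the horizontal centroidal axis using Ī + A·d² with d = y − 80.026:
  rectangular body: d = -20.026 mm → contributes +19 212 454 mm⁴
  semicircular cap: d = 61.195 mm → contributes +15 391 757 mm⁴
Total I = 34 604 211 mm⁴.

Ix ≈ 3.46 × 10⁷ mm⁴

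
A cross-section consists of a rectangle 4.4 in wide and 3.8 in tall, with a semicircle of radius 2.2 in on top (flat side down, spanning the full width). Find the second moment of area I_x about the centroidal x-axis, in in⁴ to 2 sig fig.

Break the section into simple shapes (no overlaps), measuring from the bottom-left corner of the bounding box.
Rectangular body: 4.4 × 3.8, A = 16.72 in², y = 1.9 in, Ī = 20.12 in⁴.
Semicircular cap: semicircle r = 2.2, A = 7.603 in², y = 4.734 in, Ī = 2.571 in⁴.
Centroid: ȳ = ΣA·y / ΣA = 2.786 in.
Transfer each piece to the centroidal x-axis using Ī + A·d² with d = y − 2.786:
  rectangular body: d = -0.8857 in → contributes +33.24 in⁴
  semicircular cap: d = 1.948 in → contributes +31.42 in⁴
Total I = 64.66 in⁴.

I_x ≈ 65 in⁴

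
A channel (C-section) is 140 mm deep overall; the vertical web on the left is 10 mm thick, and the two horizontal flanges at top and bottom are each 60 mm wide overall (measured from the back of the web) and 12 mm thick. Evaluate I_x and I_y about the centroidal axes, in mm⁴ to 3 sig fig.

I_x ≈ 7.22 × 10⁶ mm⁴, I_y ≈ 8.43 × 10⁵ mm⁴

Decompose the section into non-overlapping parts with the origin at the bottom-left of its bounding rectangle.
Web: 10 × 140, A = 1 400 mm², y = 70 mm, Ī = 2 286 667 mm⁴.
Top flange (beyond web): 50 × 12, A = 600 mm², y = 134 mm, Ī = 7 200 mm⁴.
Bottom flange (beyond web): 50 × 12, A = 600 mm², y = 6 mm, Ī = 7 200 mm⁴.
By symmetry the centroid is at mid-height, ȳ = 70 mm.
Transfer each piece to the centroidal x-axis using Ī + A·d² with d = y − 70:
  web: d = 0 mm → contributes +2 286 667 mm⁴
  top flange (beyond web): d = 64 mm → contributes +2 464 800 mm⁴
  bottom flange (beyond web): d = -64 mm → contributes +2 464 800 mm⁴
Total I = 7 216 267 mm⁴.
For the y-axis: x̄ = 18.846 mm.
Repeating about the centroidal y-axis gives I_y = 843 205 mm⁴.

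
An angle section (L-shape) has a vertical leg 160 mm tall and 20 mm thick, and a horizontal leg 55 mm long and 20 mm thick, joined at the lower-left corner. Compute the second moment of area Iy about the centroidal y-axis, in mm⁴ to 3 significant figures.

Iy ≈ 6.12 × 10⁵ mm⁴

Decompose the section into non-overlapping parts with the origin at the bottom-left of its bounding rectangle.
Vertical leg: 20 × 160, A = 3 200 mm², x = 10 mm, Ī = 106 667 mm⁴.
Horizontal leg (remainder): 35 × 20, A = 700 mm², x = 37.5 mm, Ī = 71 458 mm⁴.
Centroid: x̄ = ΣA·x / ΣA = 14.936 mm.
Transfer each piece to the centroidal y-axis using Ī + A·d² with d = x − 14.936:
  vertical leg: d = -4.9359 mm → contributes +184 629 mm⁴
  horizontal leg (remainder): d = 22.564 mm → contributes +427 855 mm⁴
Total I = 612 484 mm⁴.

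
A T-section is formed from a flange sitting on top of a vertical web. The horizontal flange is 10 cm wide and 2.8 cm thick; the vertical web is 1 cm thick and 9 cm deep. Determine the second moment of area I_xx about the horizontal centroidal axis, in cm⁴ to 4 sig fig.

Treat the section as a set of non-overlapping primitives; coordinates are from the bounding-box lower-left.
Flange: 10 × 2.8, A = 28 cm², y = 10.4 cm, Ī = 18.2933 cm⁴.
Web: 1 × 9, A = 9 cm², y = 4.5 cm, Ī = 60.75 cm⁴.
Centroid: ȳ = ΣA·y / ΣA = 8.96486 cm.
Transfer each piece to the horizontal centroidal axis using Ī + A·d² with d = y − 8.96486:
  flange: d = 1.43514 cm → contributes +75.9625 cm⁴
  web: d = -4.46486 cm → contributes +240.165 cm⁴
Total I = 316.128 cm⁴.

I_xx ≈ 316.1 cm⁴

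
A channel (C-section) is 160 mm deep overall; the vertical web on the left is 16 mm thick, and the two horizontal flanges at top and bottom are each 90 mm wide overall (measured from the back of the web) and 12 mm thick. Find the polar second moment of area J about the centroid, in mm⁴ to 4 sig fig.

J ≈ 1.820 × 10⁷ mm⁴

Treat the section as a set of non-overlapping primitives; coordinates are from the bounding-box lower-left.
Web: 16 × 160, A = 2 560 mm², y = 80 mm, Ī = 5 461 333 mm⁴.
Top flange (beyond web): 74 × 12, A = 888 mm², y = 154 mm, Ī = 10 656 mm⁴.
Bottom flange (beyond web): 74 × 12, A = 888 mm², y = 6 mm, Ī = 10 656 mm⁴.
By symmetry the centroid is at mid-height, ȳ = 80 mm.
Transfer each piece to the centroidal x-axis using Ī + A·d² with d = y − 80:
  web: d = 0 mm → contributes +5 461 333 mm⁴
  top flange (beyond web): d = 74 mm → contributes +4 873 344 mm⁴
  bottom flange (beyond web): d = -74 mm → contributes +4 873 344 mm⁴
Total I = 15 208 021 mm⁴.
For the y-axis: x̄ = 26.4317 mm.
Repeating about the centroidal y-axis gives I_y = 2 988 397 mm⁴.
Polar second moment: J = I_x + I_y = 18 196 418 mm⁴.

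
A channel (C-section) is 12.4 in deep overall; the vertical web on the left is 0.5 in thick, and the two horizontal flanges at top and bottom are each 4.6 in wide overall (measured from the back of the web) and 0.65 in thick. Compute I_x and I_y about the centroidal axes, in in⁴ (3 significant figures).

Treat the section as a set of non-overlapping primitives; coordinates are from the bounding-box lower-left.
Web: 0.5 × 12.4, A = 6.2 in², y = 6.2 in, Ī = 79.443 in⁴.
Top flange (beyond web): 4.1 × 0.65, A = 2.665 in², y = 12.075 in, Ī = 0.09383 in⁴.
Bottom flange (beyond web): 4.1 × 0.65, A = 2.665 in², y = 0.325 in, Ī = 0.09383 in⁴.
By symmetry the centroid is at mid-height, ȳ = 6.2 in.
Transfer each piece to the centroidal x-axis using Ī + A·d² with d = y − 6.2:
  web: d = 0 in → contributes +79.443 in⁴
  top flange (beyond web): d = 5.875 in → contributes +92.078 in⁴
  bottom flange (beyond web): d = -5.875 in → contributes +92.078 in⁴
Total I = 263.6 in⁴.
For the y-axis: x̄ = 1.3132 in.
Repeating about the centroidal y-axis gives I_y = 22.757 in⁴.

I_x ≈ 264 in⁴, I_y ≈ 22.8 in⁴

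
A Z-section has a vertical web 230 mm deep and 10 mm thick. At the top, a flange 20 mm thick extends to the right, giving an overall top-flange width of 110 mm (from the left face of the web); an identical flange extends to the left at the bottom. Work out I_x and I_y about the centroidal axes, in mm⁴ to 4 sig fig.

I_x ≈ 5.437 × 10⁷ mm⁴, I_y ≈ 1.545 × 10⁷ mm⁴

Treat the section as a set of non-overlapping primitives; coordinates are from the bounding-box lower-left.
Web: 10 × 230, A = 2 300 mm², y = 115 mm, Ī = 10 139 167 mm⁴.
Top flange (beyond web): 100 × 20, A = 2 000 mm², y = 220 mm, Ī = 66666.7 mm⁴.
Bottom flange (beyond web): 100 × 20, A = 2 000 mm², y = 10 mm, Ī = 66666.7 mm⁴.
Centroid: ȳ = ΣA·y / ΣA = 115 mm.
Transfer each piece to the centroidal x-axis using Ī + A·d² with d = y − 115:
  web: d = 0 mm → contributes +10 139 167 mm⁴
  top flange (beyond web): d = 105 mm → contributes +22 116 667 mm⁴
  bottom flange (beyond web): d = -105 mm → contributes +22 116 667 mm⁴
Total I = 54 372 500 mm⁴.
For the y-axis: x̄ = 105 mm.
Repeating about the centroidal y-axis gives I_y = 15 452 500 mm⁴.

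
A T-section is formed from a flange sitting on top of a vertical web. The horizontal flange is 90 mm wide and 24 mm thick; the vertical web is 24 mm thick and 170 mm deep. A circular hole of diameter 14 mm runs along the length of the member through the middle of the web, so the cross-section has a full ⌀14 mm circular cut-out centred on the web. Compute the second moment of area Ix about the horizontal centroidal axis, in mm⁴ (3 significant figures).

Treat the section as a set of non-overlapping primitives; coordinates are from the bounding-box lower-left.
Flange: 90 × 24, A = 2 160 mm², y = 182 mm, Ī = 103 680 mm⁴.
Web: 24 × 170, A = 4 080 mm², y = 85 mm, Ī = 9 826 000 mm⁴.
Hole (subtracted): ⌀14, A = 153.94 mm², y = 85 mm, Ī = 1885.7 mm⁴.
Centroid: ȳ = ΣA·y / ΣA = 119.43 mm.
Transfer each piece to the horizontal centroidal axis using Ī + A·d² with d = y − 119.43:
  flange: d = 62.574 mm → contributes +8 561 117 mm⁴
  web: d = -34.426 mm → contributes +14 661 467 mm⁴
  hole: d = -34.426 mm → contributes −184 327 mm⁴
Total I = 23 038 256 mm⁴.

Ix ≈ 2.30 × 10⁷ mm⁴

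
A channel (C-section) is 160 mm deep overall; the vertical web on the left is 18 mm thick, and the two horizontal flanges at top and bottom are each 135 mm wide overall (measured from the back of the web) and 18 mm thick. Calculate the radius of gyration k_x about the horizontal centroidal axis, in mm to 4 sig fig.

Decompose the section into non-overlapping parts with the origin at the bottom-left of its bounding rectangle.
Web: 18 × 160, A = 2 880 mm², y = 80 mm, Ī = 6 144 000 mm⁴.
Top flange (beyond web): 117 × 18, A = 2 106 mm², y = 151 mm, Ī = 56 862 mm⁴.
Bottom flange (beyond web): 117 × 18, A = 2 106 mm², y = 9 mm, Ī = 56 862 mm⁴.
By symmetry the centroid is at mid-height, ȳ = 80 mm.
Transfer each piece to the horizontal centroidal axis using Ī + A·d² with d = y − 80:
  web: d = 0 mm → contributes +6 144 000 mm⁴
  top flange (beyond web): d = 71 mm → contributes +10 673 208 mm⁴
  bottom flange (beyond web): d = -71 mm → contributes +10 673 208 mm⁴
Total I = 27 490 416 mm⁴.
Radius of gyration: k = √(I/A) = √(27 490 416 / 7 092) = 62.2596 mm.

k_x ≈ 62.26 mm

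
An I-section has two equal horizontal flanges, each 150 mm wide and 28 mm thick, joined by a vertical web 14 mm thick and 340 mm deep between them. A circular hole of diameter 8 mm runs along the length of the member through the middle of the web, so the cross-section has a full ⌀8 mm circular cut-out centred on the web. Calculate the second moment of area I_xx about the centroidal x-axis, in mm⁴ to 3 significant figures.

I_xx ≈ 3.31 × 10⁸ mm⁴

Treat the section as a set of non-overlapping primitives; coordinates are from the bounding-box lower-left.
Bottom flange: 150 × 28, A = 4 200 mm², y = 14 mm, Ī = 274 400 mm⁴.
Web: 14 × 340, A = 4 760 mm², y = 198 mm, Ī = 45 854 667 mm⁴.
Top flange: 150 × 28, A = 4 200 mm², y = 382 mm, Ī = 274 400 mm⁴.
Hole (subtracted): ⌀8, A = 50.265 mm², y = 198 mm, Ī = 201.06 mm⁴.
By symmetry the centroid is at mid-height, ȳ = 198 mm.
Transfer each piece to the centroidal x-axis using Ī + A·d² with d = y − 198:
  bottom flange: d = -184 mm → contributes +142 469 600 mm⁴
  web: d = 0 mm → contributes +45 854 667 mm⁴
  top flange: d = 184 mm → contributes +142 469 600 mm⁴
  hole: d = 0 mm → contributes −201.06 mm⁴
Total I = 330 793 666 mm⁴.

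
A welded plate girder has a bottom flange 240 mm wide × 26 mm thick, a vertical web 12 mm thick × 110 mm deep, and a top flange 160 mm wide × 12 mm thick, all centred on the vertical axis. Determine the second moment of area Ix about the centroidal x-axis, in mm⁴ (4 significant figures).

Split into non-overlapping primitives; take the origin at the lower-left of the bounding box.
Bottom plate: 240 × 26, A = 6 240 mm², y = 13 mm, Ī = 351 520 mm⁴.
Web plate: 12 × 110, A = 1 320 mm², y = 81 mm, Ī = 1 331 000 mm⁴.
Top plate: 160 × 12, A = 1 920 mm², y = 142 mm, Ī = 23 040 mm⁴.
Centroid: ȳ = ΣA·y / ΣA = 48.5949 mm.
Transfer each piece to the centroidal x-axis using Ī + A·d² with d = y − 48.5949:
  bottom plate: d = -35.5949 mm → contributes +8 257 597 mm⁴
  web plate: d = 32.4051 mm → contributes +2 717 116 mm⁴
  top plate: d = 93.4051 mm → contributes +16 774 091 mm⁴
Total I = 27 748 805 mm⁴.

Ix ≈ 2.775 × 10⁷ mm⁴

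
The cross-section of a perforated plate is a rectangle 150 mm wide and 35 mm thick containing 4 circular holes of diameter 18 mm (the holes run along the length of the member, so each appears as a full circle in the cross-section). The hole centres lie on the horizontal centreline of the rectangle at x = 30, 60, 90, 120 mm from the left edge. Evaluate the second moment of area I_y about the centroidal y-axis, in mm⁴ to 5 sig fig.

I_y ≈ 8.6780 × 10⁶ mm⁴

Decompose the section into non-overlapping parts with the origin at the bottom-left of its bounding rectangle.
Plate: 150 × 35, A = 5 250 mm², x = 75 mm, Ī = 9 843 750 mm⁴.
Hole 1 (subtracted): ⌀18, A = 254.469 mm², x = 30 mm, Ī = 5152.997 mm⁴.
Hole 2 (subtracted): ⌀18, A = 254.469 mm², x = 60 mm, Ī = 5152.997 mm⁴.
Hole 3 (subtracted): ⌀18, A = 254.469 mm², x = 90 mm, Ī = 5152.997 mm⁴.
Hole 4 (subtracted): ⌀18, A = 254.469 mm², x = 120 mm, Ī = 5152.997 mm⁴.
By symmetry the centroid is at mid-width, x̄ = 75 mm.
Transfer each piece to the centroidal y-axis using Ī + A·d² with d = x − 75:
  plate: d = 0 mm → contributes +9 843 750 mm⁴
  hole 1: d = -45 mm → contributes −520452.7 mm⁴
  hole 2: d = -15 mm → contributes −62408.52 mm⁴
  hole 3: d = 15 mm → contributes −62408.52 mm⁴
  hole 4: d = 45 mm → contributes −520452.7 mm⁴
Total I = 8 678 027 mm⁴.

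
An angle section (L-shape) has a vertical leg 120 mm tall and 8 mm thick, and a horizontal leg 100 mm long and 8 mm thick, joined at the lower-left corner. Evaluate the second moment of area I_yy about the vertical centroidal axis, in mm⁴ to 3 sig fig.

Split into non-overlapping primitives; take the origin at the lower-left of the bounding box.
Vertical leg: 8 × 120, A = 960 mm², x = 4 mm, Ī = 5 120 mm⁴.
Horizontal leg (remainder): 92 × 8, A = 736 mm², x = 54 mm, Ī = 519 125 mm⁴.
Centroid: x̄ = ΣA·x / ΣA = 25.698 mm.
Transfer each piece to the vertical centroidal axis using Ī + A·d² with d = x − 25.698:
  vertical leg: d = -21.698 mm → contributes +457 096 mm⁴
  horizontal leg (remainder): d = 28.302 mm → contributes +1 108 659 mm⁴
Total I = 1 565 755 mm⁴.

I_yy ≈ 1.57 × 10⁶ mm⁴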